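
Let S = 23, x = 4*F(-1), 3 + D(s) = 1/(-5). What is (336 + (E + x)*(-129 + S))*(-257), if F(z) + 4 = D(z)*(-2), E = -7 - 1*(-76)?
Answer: 10274346/5 ≈ 2.0549e+6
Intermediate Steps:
D(s) = -16/5 (D(s) = -3 + 1/(-5) = -3 + 1*(-⅕) = -3 - ⅕ = -16/5)
E = 69 (E = -7 + 76 = 69)
F(z) = 12/5 (F(z) = -4 - 16/5*(-2) = -4 + 32/5 = 12/5)
x = 48/5 (x = 4*(12/5) = 48/5 ≈ 9.6000)
(336 + (E + x)*(-129 + S))*(-257) = (336 + (69 + 48/5)*(-129 + 23))*(-257) = (336 + (393/5)*(-106))*(-257) = (336 - 41658/5)*(-257) = -39978/5*(-257) = 10274346/5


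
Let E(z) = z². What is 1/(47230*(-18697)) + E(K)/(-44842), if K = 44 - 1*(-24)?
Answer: -291661878163/2828438969930 ≈ -0.10312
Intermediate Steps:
K = 68 (K = 44 + 24 = 68)
1/(47230*(-18697)) + E(K)/(-44842) = 1/(47230*(-18697)) + 68²/(-44842) = (1/47230)*(-1/18697) + 4624*(-1/44842) = -1/883059310 - 2312/22421 = -291661878163/2828438969930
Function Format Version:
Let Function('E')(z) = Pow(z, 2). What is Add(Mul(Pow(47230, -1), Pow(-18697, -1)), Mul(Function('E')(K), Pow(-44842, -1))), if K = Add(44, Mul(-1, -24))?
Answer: Rational(-291661878163, 2828438969930) ≈ -0.10312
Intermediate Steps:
K = 68 (K = Add(44, 24) = 68)
Add(Mul(Pow(47230, -1), Pow(-18697, -1)), Mul(Function('E')(K), Pow(-44842, -1))) = Add(Mul(Pow(47230, -1), Pow(-18697, -1)), Mul(Pow(68, 2), Pow(-44842, -1))) = Add(Mul(Rational(1, 47230), Rational(-1, 18697)), Mul(4624, Rational(-1, 44842))) = Add(Rational(-1, 883059310), Rational(-2312, 22421)) = Rational(-291661878163, 2828438969930)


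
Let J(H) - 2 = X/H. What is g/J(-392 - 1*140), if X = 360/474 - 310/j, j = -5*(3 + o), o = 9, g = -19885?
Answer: -5014360680/501527 ≈ -9998.2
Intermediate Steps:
j = -60 (j = -5*(3 + 9) = -5*12 = -60)
X = 2809/474 (X = 360/474 - 310/(-60) = 360*(1/474) - 310*(-1/60) = 60/79 + 31/6 = 2809/474 ≈ 5.9262)
J(H) = 2 + 2809/(474*H)
g/J(-392 - 1*140) = -19885/(2 + 2809/(474*(-392 - 1*140))) = -19885/(2 + 2809/(474*(-392 - 140))) = -19885/(2 + (2809/474)/(-532)) = -19885/(2 + (2809/474)*(-1/532)) = -19885/(2 - 2809/252168) = -19885/501527/252168 = -19885*252168/501527 = -5014360680/501527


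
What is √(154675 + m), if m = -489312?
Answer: I*√334637 ≈ 578.48*I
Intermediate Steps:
√(154675 + m) = √(154675 - 489312) = √(-334637) = I*√334637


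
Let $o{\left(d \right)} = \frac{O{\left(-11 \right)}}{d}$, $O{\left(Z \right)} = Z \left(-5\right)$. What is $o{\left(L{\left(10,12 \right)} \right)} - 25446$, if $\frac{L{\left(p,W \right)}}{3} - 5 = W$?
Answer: $- \frac{1297691}{51} \approx -25445.0$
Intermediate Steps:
$O{\left(Z \right)} = - 5 Z$
$L{\left(p,W \right)} = 15 + 3 W$
$o{\left(d \right)} = \frac{55}{d}$ ($o{\left(d \right)} = \frac{\left(-5\right) \left(-11\right)}{d} = \frac{55}{d}$)
$o{\left(L{\left(10,12 \right)} \right)} - 25446 = \frac{55}{15 + 3 \cdot 12} - 25446 = \frac{55}{15 + 36} - 25446 = \frac{55}{51} - 25446 = - \frac{1297691}{51}$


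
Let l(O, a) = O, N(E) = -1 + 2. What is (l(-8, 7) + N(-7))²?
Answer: 49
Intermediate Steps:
N(E) = 1
(l(-8, 7) + N(-7))² = (-8 + 1)² = (-7)² = 49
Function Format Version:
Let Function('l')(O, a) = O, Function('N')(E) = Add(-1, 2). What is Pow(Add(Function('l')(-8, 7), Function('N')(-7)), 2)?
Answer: 49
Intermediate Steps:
Function('N')(E) = 1
Pow(Add(Function('l')(-8, 7), Function('N')(-7)), 2) = Pow(Add(-8, 1), 2) = Pow(-7, 2) = 49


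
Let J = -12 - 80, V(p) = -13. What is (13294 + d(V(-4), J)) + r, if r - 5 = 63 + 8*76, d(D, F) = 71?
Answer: 14041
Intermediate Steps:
J = -92
r = 676 (r = 5 + (63 + 8*76) = 5 + (63 + 608) = 5 + 671 = 676)
(13294 + d(V(-4), J)) + r = (13294 + 71) + 676 = 13365 + 676 = 14041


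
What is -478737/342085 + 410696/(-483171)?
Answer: -28600367399/12714273195 ≈ -2.2495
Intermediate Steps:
-478737/342085 + 410696/(-483171) = -478737*1/342085 + 410696*(-1/483171) = -478737/342085 - 31592/37167 = -28600367399/12714273195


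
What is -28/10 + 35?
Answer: 161/5 ≈ 32.200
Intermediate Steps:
-28/10 + 35 = -28*⅒ + 35 = -14/5 + 35 = 161/5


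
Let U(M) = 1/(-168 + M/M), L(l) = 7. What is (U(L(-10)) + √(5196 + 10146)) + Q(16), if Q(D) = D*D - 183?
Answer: 12190/167 + √15342 ≈ 196.86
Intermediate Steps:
Q(D) = -183 + D² (Q(D) = D² - 183 = -183 + D²)
U(M) = -1/167 (U(M) = 1/(-168 + 1) = 1/(-167) = -1/167)
(U(L(-10)) + √(5196 + 10146)) + Q(16) = (-1/167 + √(5196 + 10146)) + (-183 + 16²) = (-1/167 + √15342) + (-183 + 256) = (-1/167 + √15342) + 73 = 12190/167 + √15342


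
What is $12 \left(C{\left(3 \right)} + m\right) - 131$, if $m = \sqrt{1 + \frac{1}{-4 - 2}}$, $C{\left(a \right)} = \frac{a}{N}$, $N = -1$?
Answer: $-167 + 2 \sqrt{30} \approx -156.05$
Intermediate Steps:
$C{\left(a \right)} = - a$ ($C{\left(a \right)} = \frac{a}{-1} = a \left(-1\right) = - a$)
$m = \frac{\sqrt{30}}{6}$ ($m = \sqrt{1 + \frac{1}{-6}} = \sqrt{1 - \frac{1}{6}} = \sqrt{\frac{5}{6}} = \frac{\sqrt{30}}{6} \approx 0.91287$)
$12 \left(C{\left(3 \right)} + m\right) - 131 = 12 \left(\left(-1\right) 3 + \frac{\sqrt{30}}{6}\right) - 131 = 12 \left(-3 + \frac{\sqrt{30}}{6}\right) - 131 = \left(-36 + 2 \sqrt{30}\right) - 131 = -167 + 2 \sqrt{30}$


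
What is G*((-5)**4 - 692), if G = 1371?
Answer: -91857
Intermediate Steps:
G*((-5)**4 - 692) = 1371*((-5)**4 - 692) = 1371*(625 - 692) = 1371*(-67) = -91857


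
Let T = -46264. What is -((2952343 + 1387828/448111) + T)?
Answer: -1302247354597/448111 ≈ -2.9061e+6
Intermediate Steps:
-((2952343 + 1387828/448111) + T) = -((2952343 + 1387828/448111) - 46264) = -(1322978761901/448111 - 46264) = -1*1302247354597/448111 = -1302247354597/448111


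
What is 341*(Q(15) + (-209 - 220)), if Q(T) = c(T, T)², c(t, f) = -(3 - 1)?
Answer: -144925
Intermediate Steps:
c(t, f) = -2 (c(t, f) = -1*2 = -2)
Q(T) = 4 (Q(T) = (-2)² = 4)
341*(Q(15) + (-209 - 220)) = 341*(4 + (-209 - 220)) = 341*(4 - 429) = 341*(-425) = -144925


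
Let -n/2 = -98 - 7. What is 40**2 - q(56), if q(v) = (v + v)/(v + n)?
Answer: 30392/19 ≈ 1599.6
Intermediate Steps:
n = 210 (n = -2*(-98 - 7) = -2*(-105) = 210)
q(v) = 2*v/(210 + v) (q(v) = (v + v)/(v + 210) = (2*v)/(210 + v) = 2*v/(210 + v))
40**2 - q(56) = 40**2 - 2*56/(210 + 56) = 1600 - 2*56/266 = 1600 - 1*8/19 = 1600 - 8/19 = 30392/19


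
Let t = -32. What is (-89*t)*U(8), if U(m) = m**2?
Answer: 182272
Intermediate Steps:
(-89*t)*U(8) = -89*(-32)*8**2 = 2848*64 = 182272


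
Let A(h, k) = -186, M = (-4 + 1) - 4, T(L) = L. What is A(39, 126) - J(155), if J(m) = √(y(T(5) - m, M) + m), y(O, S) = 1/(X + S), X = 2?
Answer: -186 - 3*√430/5 ≈ -198.44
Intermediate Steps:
M = -7 (M = -3 - 4 = -7)
y(O, S) = 1/(2 + S)
J(m) = √(-⅕ + m) (J(m) = √(1/(2 - 7) + m) = √(1/(-5) + m) = √(-⅕ + m))
A(39, 126) - J(155) = -186 - √(-5 + 25*155)/5 = -186 - √(-5 + 3875)/5 = -186 - √3870/5 = -186 - 3*√430/5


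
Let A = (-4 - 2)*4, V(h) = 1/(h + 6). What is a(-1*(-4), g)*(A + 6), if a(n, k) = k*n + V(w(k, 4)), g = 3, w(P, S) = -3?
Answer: -222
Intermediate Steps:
V(h) = 1/(6 + h)
a(n, k) = ⅓ + k*n (a(n, k) = k*n + 1/(6 - 3) = k*n + 1/3 = k*n + ⅓ = ⅓ + k*n)
A = -24 (A = -6*4 = -24)
a(-1*(-4), g)*(A + 6) = (⅓ + 3*(-1*(-4)))*(-24 + 6) = (⅓ + 3*4)*(-18) = (⅓ + 12)*(-18) = (37/3)*(-18) = -222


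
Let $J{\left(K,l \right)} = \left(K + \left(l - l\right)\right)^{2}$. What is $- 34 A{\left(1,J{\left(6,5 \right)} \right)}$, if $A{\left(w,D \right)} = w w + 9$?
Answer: $-340$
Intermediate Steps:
$J{\left(K,l \right)} = K^{2}$ ($J{\left(K,l \right)} = \left(K + 0\right)^{2} = K^{2}$)
$A{\left(w,D \right)} = 9 + w^{2}$ ($A{\left(w,D \right)} = w^{2} + 9 = 9 + w^{2}$)
$- 34 A{\left(1,J{\left(6,5 \right)} \right)} = - 34 \left(9 + 1^{2}\right) = - 34 \left(9 + 1\right) = \left(-34\right) 10 = -340$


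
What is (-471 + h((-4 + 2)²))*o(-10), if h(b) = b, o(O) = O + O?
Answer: 9340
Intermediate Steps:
o(O) = 2*O
(-471 + h((-4 + 2)²))*o(-10) = (-471 + (-4 + 2)²)*(2*(-10)) = (-471 + (-2)²)*(-20) = (-471 + 4)*(-20) = -467*(-20) = 9340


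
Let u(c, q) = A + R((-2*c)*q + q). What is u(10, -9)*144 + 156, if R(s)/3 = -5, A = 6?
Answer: -1140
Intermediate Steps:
R(s) = -15 (R(s) = 3*(-5) = -15)
u(c, q) = -9 (u(c, q) = 6 - 15 = -9)
u(10, -9)*144 + 156 = -9*144 + 156 = -1296 + 156 = -1140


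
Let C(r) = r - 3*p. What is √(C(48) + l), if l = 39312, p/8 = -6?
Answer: 4*√2469 ≈ 198.76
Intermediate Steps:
p = -48 (p = 8*(-6) = -48)
C(r) = 144 + r (C(r) = r - 3*(-48) = r + 144 = 144 + r)
√(C(48) + l) = √((144 + 48) + 39312) = √(192 + 39312) = √39504 = 4*√2469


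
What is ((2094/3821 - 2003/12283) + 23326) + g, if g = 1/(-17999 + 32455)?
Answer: 15826215273367735/678468406408 ≈ 23326.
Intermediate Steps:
g = 1/14456 ≈ 6.9175e-5
((2094/3821 - 2003/12283) + 23326) + g = ((2094/3821 - 2003/12283) + 23326) + 1/14456 = (18067139/46933343 + 23326) + 1/14456 = 1094785225957/46933343 + 1/14456 = 15826215273367735/678468406408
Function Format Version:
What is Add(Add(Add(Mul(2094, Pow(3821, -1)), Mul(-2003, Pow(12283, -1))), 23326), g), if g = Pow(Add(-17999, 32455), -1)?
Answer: Rational(15826215273367735, 678468406408) ≈ 23326.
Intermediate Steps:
g = Rational(1, 14456) (g = Pow(14456, -1) = Rational(1, 14456) ≈ 6.9175e-5)
Add(Add(Add(Mul(2094, Pow(3821, -1)), Mul(-2003, Pow(12283, -1))), 23326), g) = Add(Add(Add(Mul(2094, Pow(3821, -1)), Mul(-2003, Pow(12283, -1))), 23326), Rational(1, 14456)) = Add(Add(Add(Mul(2094, Rational(1, 3821)), Mul(-2003, Rational(1, 12283))), 23326), Rational(1, 14456)) = Add(Add(Add(Rational(2094, 3821), Rational(-2003, 12283)), 23326), Rational(1, 14456)) = Add(Add(Rational(18067139, 46933343), 23326), Rational(1, 14456)) = Add(Rational(1094785225957, 46933343), Rational(1, 14456)) = Rational(15826215273367735, 678468406408)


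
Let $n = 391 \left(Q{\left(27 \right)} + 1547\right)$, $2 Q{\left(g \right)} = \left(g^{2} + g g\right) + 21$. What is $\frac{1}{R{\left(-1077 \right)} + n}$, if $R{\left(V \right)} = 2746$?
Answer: $\frac{2}{1793535} \approx 1.1151 \cdot 10^{-6}$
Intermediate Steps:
$Q{\left(g \right)} = \frac{21}{2} + g^{2}$ ($Q{\left(g \right)} = \frac{\left(g^{2} + g g\right) + 21}{2} = \frac{\left(g^{2} + g^{2}\right) + 21}{2} = \frac{2 g^{2} + 21}{2} = \frac{21 + 2 g^{2}}{2} = \frac{21}{2} + g^{2}$)
$n = \frac{1788043}{2}$ ($n = 391 \left(\left(\frac{21}{2} + 27^{2}\right) + 1547\right) = 391 \left(\left(\frac{21}{2} + 729\right) + 1547\right) = 391 \left(\frac{1479}{2} + 1547\right) = 391 \cdot \frac{4573}{2} = \frac{1788043}{2} \approx 8.9402 \cdot 10^{5}$)
$\frac{1}{R{\left(-1077 \right)} + n} = \frac{1}{2746 + \frac{1788043}{2}} = \frac{1}{\frac{1793535}{2}} = \frac{2}{1793535}$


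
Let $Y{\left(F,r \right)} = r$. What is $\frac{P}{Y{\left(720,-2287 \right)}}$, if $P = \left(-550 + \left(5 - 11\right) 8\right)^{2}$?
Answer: $- \frac{357604}{2287} \approx -156.36$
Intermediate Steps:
$P = 357604$ ($P = \left(-550 - 48\right)^{2} = \left(-598\right)^{2} = 357604$)
$\frac{P}{Y{\left(720,-2287 \right)}} = \frac{357604}{-2287} = 357604 \left(- \frac{1}{2287}\right) = - \frac{357604}{2287}$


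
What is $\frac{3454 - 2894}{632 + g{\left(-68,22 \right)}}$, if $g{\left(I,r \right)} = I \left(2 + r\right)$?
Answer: $- \frac{14}{25} \approx -0.56$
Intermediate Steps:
$\frac{3454 - 2894}{632 + g{\left(-68,22 \right)}} = \frac{3454 - 2894}{632 - 68 \left(2 + 22\right)} = \frac{560}{632 - 1632} = \frac{560}{-1000} = 560 \left(- \frac{1}{1000}\right) = - \frac{14}{25}$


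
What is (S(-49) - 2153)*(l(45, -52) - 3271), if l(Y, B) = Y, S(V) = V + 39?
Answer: 6977838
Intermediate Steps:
S(V) = 39 + V
(S(-49) - 2153)*(l(45, -52) - 3271) = ((39 - 49) - 2153)*(45 - 3271) = (-10 - 2153)*(-3226) = -2163*(-3226) = 6977838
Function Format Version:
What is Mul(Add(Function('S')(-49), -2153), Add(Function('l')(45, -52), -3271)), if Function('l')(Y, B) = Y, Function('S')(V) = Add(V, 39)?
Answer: 6977838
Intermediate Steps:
Function('S')(V) = Add(39, V)
Mul(Add(Function('S')(-49), -2153), Add(Function('l')(45, -52), -3271)) = Mul(Add(Add(39, -49), -2153), Add(45, -3271)) = Mul(Add(-10, -2153), -3226) = Mul(-2163, -3226) = 6977838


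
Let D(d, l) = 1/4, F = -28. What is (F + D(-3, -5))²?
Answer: 12321/16 ≈ 770.06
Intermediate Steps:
D(d, l) = ¼
(F + D(-3, -5))² = (-28 + ¼)² = (-111/4)² = 12321/16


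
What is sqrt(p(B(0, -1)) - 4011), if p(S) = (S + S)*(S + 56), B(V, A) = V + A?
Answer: I*sqrt(4121) ≈ 64.195*I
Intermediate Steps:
B(V, A) = A + V
p(S) = 2*S*(56 + S) (p(S) = (2*S)*(56 + S) = 2*S*(56 + S))
sqrt(p(B(0, -1)) - 4011) = sqrt(2*(-1 + 0)*(56 + (-1 + 0)) - 4011) = sqrt(2*(-1)*(56 - 1) - 4011) = sqrt(2*(-1)*55 - 4011) = sqrt(-110 - 4011) = sqrt(-4121) = I*sqrt(4121)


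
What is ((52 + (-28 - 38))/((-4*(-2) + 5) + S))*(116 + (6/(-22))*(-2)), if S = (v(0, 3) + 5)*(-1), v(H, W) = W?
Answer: -17948/55 ≈ -326.33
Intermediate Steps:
S = -8 (S = (3 + 5)*(-1) = 8*(-1) = -8)
((52 + (-28 - 38))/((-4*(-2) + 5) + S))*(116 + (6/(-22))*(-2)) = ((52 + (-28 - 38))/((-4*(-2) + 5) - 8))*(116 + (6/(-22))*(-2)) = ((52 - 66)/((8 + 5) - 8))*(116 + (6*(-1/22))*(-2)) = (-14/(13 - 8))*(116 - 3/11*(-2)) = (-14/5)*(116 + 6/11) = -14*1/5*(1282/11) = -14/5*1282/11 = -17948/55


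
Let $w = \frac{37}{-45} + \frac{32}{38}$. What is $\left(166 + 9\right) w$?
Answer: $\frac{595}{171} \approx 3.4795$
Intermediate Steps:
$w = \frac{17}{855}$ ($w = 37 \left(- \frac{1}{45}\right) + 32 \cdot \frac{1}{38} = - \frac{37}{45} + \frac{16}{19} = \frac{17}{855} \approx 0.019883$)
$\left(166 + 9\right) w = \left(166 + 9\right) \frac{17}{855} = 175 \cdot \frac{17}{855} = \frac{595}{171}$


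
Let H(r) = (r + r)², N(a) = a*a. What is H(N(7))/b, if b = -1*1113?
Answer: -1372/159 ≈ -8.6289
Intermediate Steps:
N(a) = a²
b = -1113
H(r) = 4*r² (H(r) = (2*r)² = 4*r²)
H(N(7))/b = (4*(7²)²)/(-1113) = (4*49²)*(-1/1113) = (4*2401)*(-1/1113) = 9604*(-1/1113) = -1372/159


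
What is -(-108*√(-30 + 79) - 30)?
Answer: 786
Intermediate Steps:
-(-108*√(-30 + 79) - 30) = -(-108*√49 - 30) = -(-108*7 - 30) = -(-756 - 30) = -1*(-786) = 786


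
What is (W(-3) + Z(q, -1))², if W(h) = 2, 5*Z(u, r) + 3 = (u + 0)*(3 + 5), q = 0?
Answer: 49/25 ≈ 1.9600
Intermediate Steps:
Z(u, r) = -⅗ + 8*u/5 (Z(u, r) = -⅗ + ((u + 0)*(3 + 5))/5 = -⅗ + (u*8)/5 = -⅗ + (8*u)/5 = -⅗ + 8*u/5)
(W(-3) + Z(q, -1))² = (2 + (-⅗ + (8/5)*0))² = (2 + (-⅗ + 0))² = (2 - ⅗)² = (7/5)² = 49/25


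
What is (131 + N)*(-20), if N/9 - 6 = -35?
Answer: 2600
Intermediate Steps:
N = -261 (N = 54 + 9*(-35) = 54 - 315 = -261)
(131 + N)*(-20) = (131 - 261)*(-20) = -130*(-20) = 2600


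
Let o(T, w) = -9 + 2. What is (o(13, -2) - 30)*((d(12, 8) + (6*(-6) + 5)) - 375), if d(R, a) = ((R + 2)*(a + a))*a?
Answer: -51282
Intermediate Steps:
o(T, w) = -7
d(R, a) = 2*a²*(2 + R) (d(R, a) = ((2 + R)*(2*a))*a = (2*a*(2 + R))*a = 2*a²*(2 + R))
(o(13, -2) - 30)*((d(12, 8) + (6*(-6) + 5)) - 375) = (-7 - 30)*((2*8²*(2 + 12) + (6*(-6) + 5)) - 375) = -37*((2*64*14 + (-36 + 5)) - 375) = -37*((1792 - 31) - 375) = -37*(1761 - 375) = -37*1386 = -51282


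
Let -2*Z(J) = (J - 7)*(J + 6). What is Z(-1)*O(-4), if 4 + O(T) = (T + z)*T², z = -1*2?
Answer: -2000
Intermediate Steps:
z = -2
Z(J) = -(-7 + J)*(6 + J)/2 (Z(J) = -(J - 7)*(J + 6)/2 = -(-7 + J)*(6 + J)/2)
O(T) = -4 + T²*(-2 + T) (O(T) = -4 + (T - 2)*T² = -4 + (-2 + T)*T² = -4 + T²*(-2 + T))
Z(-1)*O(-4) = (21 + (½)*(-1) - ½*(-1)²)*(-4 + (-4)³ - 2*(-4)²) = (21 - ½ - ½*1)*(-4 - 64 - 2*16) = (21 - ½ - ½)*(-4 - 64 - 32) = 20*(-100) = -2000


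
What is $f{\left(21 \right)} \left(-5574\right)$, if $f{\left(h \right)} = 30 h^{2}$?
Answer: $-73744020$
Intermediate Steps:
$f{\left(21 \right)} \left(-5574\right) = 30 \cdot 21^{2} \left(-5574\right) = 30 \cdot 441 \left(-5574\right) = 13230 \left(-5574\right) = -73744020$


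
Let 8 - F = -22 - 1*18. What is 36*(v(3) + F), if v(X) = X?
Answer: 1836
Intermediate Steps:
F = 48 (F = 8 - (-22 - 1*18) = 8 - (-22 - 18) = 8 - 1*(-40) = 8 + 40 = 48)
36*(v(3) + F) = 36*(3 + 48) = 36*51 = 1836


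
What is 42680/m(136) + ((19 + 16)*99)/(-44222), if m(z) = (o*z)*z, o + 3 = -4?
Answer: -146000965/357844424 ≈ -0.40800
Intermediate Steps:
o = -7 (o = -3 - 4 = -7)
m(z) = -7*z² (m(z) = (-7*z)*z = -7*z²)
42680/m(136) + ((19 + 16)*99)/(-44222) = 42680/((-7*136²)) + ((19 + 16)*99)/(-44222) = 42680/((-7*18496)) + (35*99)*(-1/44222) = 42680/(-129472) + 3465*(-1/44222) = 42680*(-1/129472) - 3465/44222 = -5335/16184 - 3465/44222 = -146000965/357844424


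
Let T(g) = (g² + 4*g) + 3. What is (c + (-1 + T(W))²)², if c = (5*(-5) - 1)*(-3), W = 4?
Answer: 1522756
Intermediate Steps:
T(g) = 3 + g² + 4*g
c = 78 (c = (-25 - 1)*(-3) = -26*(-3) = 78)
(c + (-1 + T(W))²)² = (78 + (-1 + (3 + 4² + 4*4))²)² = (78 + (-1 + (3 + 16 + 16))²)² = (78 + (-1 + 35)²)² = (78 + 34²)² = (78 + 1156)² = 1234² = 1522756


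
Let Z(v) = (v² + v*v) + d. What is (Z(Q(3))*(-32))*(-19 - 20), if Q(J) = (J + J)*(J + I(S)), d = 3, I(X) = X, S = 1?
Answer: 1441440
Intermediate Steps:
Q(J) = 2*J*(1 + J) (Q(J) = (J + J)*(J + 1) = (2*J)*(1 + J) = 2*J*(1 + J))
Z(v) = 3 + 2*v² (Z(v) = (v² + v*v) + 3 = (v² + v²) + 3 = 2*v² + 3 = 3 + 2*v²)
(Z(Q(3))*(-32))*(-19 - 20) = ((3 + 2*(2*3*(1 + 3))²)*(-32))*(-19 - 20) = ((3 + 2*(2*3*4)²)*(-32))*(-39) = ((3 + 2*24²)*(-32))*(-39) = ((3 + 2*576)*(-32))*(-39) = ((3 + 1152)*(-32))*(-39) = (1155*(-32))*(-39) = -36960*(-39) = 1441440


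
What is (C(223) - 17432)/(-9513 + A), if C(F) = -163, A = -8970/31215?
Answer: 36615195/19797151 ≈ 1.8495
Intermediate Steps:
A = -598/2081 (A = -8970*1/31215 = -598/2081 ≈ -0.28736)
(C(223) - 17432)/(-9513 + A) = (-163 - 17432)/(-9513 - 598/2081) = -17595/(-19797151/2081) = -17595*(-2081/19797151) = 36615195/19797151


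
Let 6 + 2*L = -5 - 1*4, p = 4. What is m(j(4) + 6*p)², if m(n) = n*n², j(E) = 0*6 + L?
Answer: 1291467969/64 ≈ 2.0179e+7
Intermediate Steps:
L = -15/2 (L = -3 + (-5 - 1*4)/2 = -3 + (-5 - 4)/2 = -3 + (½)*(-9) = -3 - 9/2 = -15/2 ≈ -7.5000)
j(E) = -15/2 (j(E) = 0*6 - 15/2 = 0 - 15/2 = -15/2)
m(n) = n³
m(j(4) + 6*p)² = ((-15/2 + 6*4)³)² = ((-15/2 + 24)³)² = ((33/2)³)² = (35937/8)² = 1291467969/64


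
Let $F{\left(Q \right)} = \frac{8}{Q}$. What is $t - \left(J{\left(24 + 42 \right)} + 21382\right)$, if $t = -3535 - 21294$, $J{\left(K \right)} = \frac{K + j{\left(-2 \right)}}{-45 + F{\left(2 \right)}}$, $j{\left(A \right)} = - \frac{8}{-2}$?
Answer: $- \frac{1894581}{41} \approx -46209.0$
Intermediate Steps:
$j{\left(A \right)} = 4$ ($j{\left(A \right)} = \left(-8\right) \left(- \frac{1}{2}\right) = 4$)
$J{\left(K \right)} = - \frac{4}{41} - \frac{K}{41}$ ($J{\left(K \right)} = \frac{K + 4}{-45 + \frac{8}{2}} = \frac{4 + K}{-45 + 8 \cdot \frac{1}{2}} = \frac{4 + K}{-45 + 4} = \frac{4 + K}{-41} = \left(4 + K\right) \left(- \frac{1}{41}\right) = - \frac{4}{41} - \frac{K}{41}$)
$t = -24829$
$t - \left(J{\left(24 + 42 \right)} + 21382\right) = -24829 - \left(\left(- \frac{4}{41} - \frac{24 + 42}{41}\right) + 21382\right) = -24829 - \left(\left(- \frac{4}{41} - \frac{66}{41}\right) + 21382\right) = -24829 - \left(- \frac{70}{41} + 21382\right) = -24829 - \frac{876592}{41} = - \frac{1894581}{41}$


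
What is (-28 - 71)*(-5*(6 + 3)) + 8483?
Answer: 12938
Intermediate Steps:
(-28 - 71)*(-5*(6 + 3)) + 8483 = -(-495)*9 + 8483 = -99*(-45) + 8483 = 4455 + 8483 = 12938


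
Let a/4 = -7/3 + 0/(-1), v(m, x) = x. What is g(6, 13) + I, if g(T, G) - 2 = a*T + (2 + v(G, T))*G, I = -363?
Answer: -313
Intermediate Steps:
a = -28/3 (a = 4*(-7/3 + 0/(-1)) = 4*(-7*⅓ + 0*(-1)) = 4*(-7/3 + 0) = 4*(-7/3) = -28/3 ≈ -9.3333)
g(T, G) = 2 - 28*T/3 + G*(2 + T) (g(T, G) = 2 + (-28*T/3 + (2 + T)*G) = 2 + (-28*T/3 + G*(2 + T)) = 2 - 28*T/3 + G*(2 + T))
g(6, 13) + I = (2 + 2*13 - 28/3*6 + 13*6) - 363 = (2 + 26 - 56 + 78) - 363 = 50 - 363 = -313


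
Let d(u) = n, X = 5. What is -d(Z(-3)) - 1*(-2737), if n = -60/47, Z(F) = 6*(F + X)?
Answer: 128699/47 ≈ 2738.3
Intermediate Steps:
Z(F) = 30 + 6*F (Z(F) = 6*(F + 5) = 6*(5 + F) = 30 + 6*F)
n = -60/47 (n = -60*1/47 = -60/47 ≈ -1.2766)
d(u) = -60/47
-d(Z(-3)) - 1*(-2737) = -1*(-60/47) - 1*(-2737) = 60/47 + 2737 = 128699/47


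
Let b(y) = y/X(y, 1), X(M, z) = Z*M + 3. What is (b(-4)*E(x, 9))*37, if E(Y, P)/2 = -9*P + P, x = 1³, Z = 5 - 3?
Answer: -21312/5 ≈ -4262.4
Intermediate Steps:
Z = 2
X(M, z) = 3 + 2*M (X(M, z) = 2*M + 3 = 3 + 2*M)
x = 1
E(Y, P) = -16*P (E(Y, P) = 2*(-9*P + P) = 2*(-8*P) = -16*P)
b(y) = y/(3 + 2*y)
(b(-4)*E(x, 9))*37 = ((-4/(3 + 2*(-4)))*(-16*9))*37 = (-4/(3 - 8)*(-144))*37 = (-4/(-5)*(-144))*37 = (-4*(-⅕)*(-144))*37 = ((⅘)*(-144))*37 = -576/5*37 = -21312/5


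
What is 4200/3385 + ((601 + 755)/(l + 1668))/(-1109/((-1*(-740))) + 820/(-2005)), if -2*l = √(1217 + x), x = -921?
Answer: 86852530010616/106619976387295 - 40237944*√74/157488886835 ≈ 0.81240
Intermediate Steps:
l = -√74 (l = -√(1217 - 921)/2 = -√74 ≈ -8.6023)
4200/3385 + ((601 + 755)/(l + 1668))/(-1109/((-1*(-740))) + 820/(-2005)) = 4200/3385 + ((601 + 755)/(-√74 + 1668))/(-1109/((-1*(-740))) + 820/(-2005)) = 4200*(1/3385) + (1356/(1668 - √74))/(-1109/740 + 820*(-1/2005)) = 840/677 + (1356/(1668 - √74))/(-1109*1/740 - 164/401) = 840/677 + (1356/(1668 - √74))/(-1109/740 - 164/401) = 840/677 + (1356/(1668 - √74))/(-566069/296740) = 840/677 + (1356/(1668 - √74))*(-296740/566069) = 840/677 - 402379440/(566069*(1668 - √74))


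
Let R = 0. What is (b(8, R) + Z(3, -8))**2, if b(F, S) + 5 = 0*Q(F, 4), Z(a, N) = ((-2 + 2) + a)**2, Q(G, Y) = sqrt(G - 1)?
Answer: 16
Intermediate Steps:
Q(G, Y) = sqrt(-1 + G)
Z(a, N) = a**2 (Z(a, N) = (0 + a)**2 = a**2)
b(F, S) = -5 (b(F, S) = -5 + 0*sqrt(-1 + F) = -5 + 0 = -5)
(b(8, R) + Z(3, -8))**2 = (-5 + 3**2)**2 = (-5 + 9)**2 = 4**2 = 16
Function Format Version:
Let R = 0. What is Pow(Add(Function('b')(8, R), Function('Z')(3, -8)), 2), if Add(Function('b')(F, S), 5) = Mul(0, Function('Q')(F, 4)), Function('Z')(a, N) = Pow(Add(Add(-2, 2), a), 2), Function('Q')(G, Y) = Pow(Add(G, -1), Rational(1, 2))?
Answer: 16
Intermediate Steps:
Function('Q')(G, Y) = Pow(Add(-1, G), Rational(1, 2))
Function('Z')(a, N) = Pow(a, 2) (Function('Z')(a, N) = Pow(Add(0, a), 2) = Pow(a, 2))
Function('b')(F, S) = -5 (Function('b')(F, S) = Add(-5, Mul(0, Pow(Add(-1, F), Rational(1, 2)))) = Add(-5, 0) = -5)
Pow(Add(Function('b')(8, R), Function('Z')(3, -8)), 2) = Pow(Add(-5, Pow(3, 2)), 2) = Pow(Add(-5, 9), 2) = Pow(4, 2) = 16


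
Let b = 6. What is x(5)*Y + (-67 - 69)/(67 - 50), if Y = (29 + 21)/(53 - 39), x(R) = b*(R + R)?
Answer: 1444/7 ≈ 206.29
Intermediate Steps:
x(R) = 12*R (x(R) = 6*(R + R) = 6*(2*R) = 12*R)
Y = 25/7 (Y = 50/14 = 50*(1/14) = 25/7 ≈ 3.5714)
x(5)*Y + (-67 - 69)/(67 - 50) = (12*5)*(25/7) + (-67 - 69)/(67 - 50) = 60*(25/7) - 136/17 = 1500/7 - 136*1/17 = 1500/7 - 8 = 1444/7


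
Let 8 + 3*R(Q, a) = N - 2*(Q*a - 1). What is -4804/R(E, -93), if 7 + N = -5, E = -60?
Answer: 2402/1863 ≈ 1.2893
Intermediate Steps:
N = -12 (N = -7 - 5 = -12)
R(Q, a) = -6 - 2*Q*a/3 (R(Q, a) = -8/3 + (-12 - 2*(Q*a - 1))/3 = -8/3 + (-12 - 2*(-1 + Q*a))/3 = -8/3 + (-12 + (2 - 2*Q*a))/3 = -8/3 + (-10 - 2*Q*a)/3 = -8/3 + (-10/3 - 2*Q*a/3) = -6 - 2*Q*a/3)
-4804/R(E, -93) = -4804/(-6 - 2/3*(-60)*(-93)) = -4804/(-6 - 3720) = -4804/(-3726) = -4804*(-1/3726) = 2402/1863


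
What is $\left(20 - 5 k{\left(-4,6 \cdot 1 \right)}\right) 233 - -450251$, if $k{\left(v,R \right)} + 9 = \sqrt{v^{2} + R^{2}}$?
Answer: $465396 - 2330 \sqrt{13} \approx 4.57 \cdot 10^{5}$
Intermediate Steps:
$k{\left(v,R \right)} = -9 + \sqrt{R^{2} + v^{2}}$ ($k{\left(v,R \right)} = -9 + \sqrt{v^{2} + R^{2}} = -9 + \sqrt{R^{2} + v^{2}}$)
$\left(20 - 5 k{\left(-4,6 \cdot 1 \right)}\right) 233 - -450251 = \left(20 - 5 \left(-9 + \sqrt{\left(6 \cdot 1\right)^{2} + \left(-4\right)^{2}}\right)\right) 233 - -450251 = \left(20 - 5 \left(-9 + \sqrt{6^{2} + 16}\right)\right) 233 + 450251 = \left(20 - 5 \left(-9 + \sqrt{36 + 16}\right)\right) 233 + 450251 = \left(20 - 5 \left(-9 + \sqrt{52}\right)\right) 233 + 450251 = \left(20 - 5 \left(-9 + 2 \sqrt{13}\right)\right) 233 + 450251 = \left(20 + \left(45 - 10 \sqrt{13}\right)\right) 233 + 450251 = \left(65 - 10 \sqrt{13}\right) 233 + 450251 = \left(15145 - 2330 \sqrt{13}\right) + 450251 = 465396 - 2330 \sqrt{13}$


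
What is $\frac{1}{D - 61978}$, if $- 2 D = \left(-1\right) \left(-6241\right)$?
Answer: $- \frac{2}{130197} \approx -1.5361 \cdot 10^{-5}$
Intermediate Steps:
$D = - \frac{6241}{2}$ ($D = - \frac{\left(-1\right) \left(-6241\right)}{2} = \left(- \frac{1}{2}\right) 6241 = - \frac{6241}{2} \approx -3120.5$)
$\frac{1}{D - 61978} = \frac{1}{- \frac{6241}{2} - 61978} = \frac{1}{- \frac{130197}{2}} = - \frac{2}{130197}$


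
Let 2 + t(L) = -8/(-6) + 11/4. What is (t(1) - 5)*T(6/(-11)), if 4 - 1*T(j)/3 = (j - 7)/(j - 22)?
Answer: -31815/992 ≈ -32.072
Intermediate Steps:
T(j) = 12 - 3*(-7 + j)/(-22 + j) (T(j) = 12 - 3*(j - 7)/(j - 22) = 12 - 3*(-7 + j)/(-22 + j))
t(L) = 25/12 (t(L) = -2 + (-8/(-6) + 11/4) = -2 + (-8*(-1/6) + 11*(1/4)) = -2 + (4/3 + 11/4) = -2 + 49/12 = 25/12)
(t(1) - 5)*T(6/(-11)) = (25/12 - 5)*(9*(-27 + 6/(-11))/(-22 + 6/(-11))) = -105*(-27 + 6*(-1/11))/(4*(-22 + 6*(-1/11))) = -105*(-27 - 6/11)/(4*(-22 - 6/11)) = -105*(-303)/(4*(-248/11)*11) = -105*(-11)*(-303)/(4*248*11) = -35/12*2727/248 = -31815/992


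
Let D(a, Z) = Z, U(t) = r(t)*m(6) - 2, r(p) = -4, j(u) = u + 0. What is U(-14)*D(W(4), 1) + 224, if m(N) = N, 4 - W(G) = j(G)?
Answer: 198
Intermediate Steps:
j(u) = u
W(G) = 4 - G
U(t) = -26 (U(t) = -4*6 - 2 = -24 - 2 = -26)
U(-14)*D(W(4), 1) + 224 = -26*1 + 224 = -26 + 224 = 198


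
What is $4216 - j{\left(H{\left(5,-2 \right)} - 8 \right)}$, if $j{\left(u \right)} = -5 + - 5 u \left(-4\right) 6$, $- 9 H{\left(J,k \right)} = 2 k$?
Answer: $\frac{15383}{3} \approx 5127.7$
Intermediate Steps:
$H{\left(J,k \right)} = - \frac{2 k}{9}$
$j{\left(u \right)} = -5 + 120 u$ ($j{\left(u \right)} = -5 + 20 u 6 = -5 + 120 u$)
$4216 - j{\left(H{\left(5,-2 \right)} - 8 \right)} = 4216 - \left(-5 + 120 \left(\left(- \frac{2}{9}\right) \left(-2\right) - 8\right)\right) = 4216 - \left(-5 + 120 \left(\frac{4}{9} - 8\right)\right) = 4216 - \left(-5 + 120 \left(- \frac{68}{9}\right)\right) = 4216 - \left(-5 - \frac{2720}{3}\right) = 4216 - - \frac{2735}{3} = 4216 + \frac{2735}{3} = \frac{15383}{3}$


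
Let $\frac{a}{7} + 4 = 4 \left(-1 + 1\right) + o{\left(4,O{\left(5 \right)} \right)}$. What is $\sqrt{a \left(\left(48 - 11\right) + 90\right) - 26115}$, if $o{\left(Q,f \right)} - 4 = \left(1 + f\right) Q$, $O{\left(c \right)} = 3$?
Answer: $i \sqrt{11891} \approx 109.05 i$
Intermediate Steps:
$o{\left(Q,f \right)} = 4 + Q \left(1 + f\right)$ ($o{\left(Q,f \right)} = 4 + \left(1 + f\right) Q = 4 + Q \left(1 + f\right)$)
$a = 112$ ($a = -28 + 7 \left(4 \left(-1 + 1\right) + \left(4 + 4 + 4 \cdot 3\right)\right) = -28 + 7 \left(4 \cdot 0 + \left(4 + 4 + 12\right)\right) = -28 + 7 \left(0 + 20\right) = -28 + 7 \cdot 20 = -28 + 140 = 112$)
$\sqrt{a \left(\left(48 - 11\right) + 90\right) - 26115} = \sqrt{112 \left(\left(48 - 11\right) + 90\right) - 26115} = \sqrt{112 \left(37 + 90\right) - 26115} = \sqrt{112 \cdot 127 - 26115} = \sqrt{14224 - 26115} = \sqrt{-11891} = i \sqrt{11891}$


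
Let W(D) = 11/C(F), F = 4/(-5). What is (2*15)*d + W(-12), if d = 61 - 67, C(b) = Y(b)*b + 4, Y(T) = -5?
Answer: -1429/8 ≈ -178.63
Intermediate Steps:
F = -4/5 (F = 4*(-1/5) = -4/5 ≈ -0.80000)
C(b) = 4 - 5*b (C(b) = -5*b + 4 = 4 - 5*b)
d = -6
W(D) = 11/8 (W(D) = 11/(4 - 5*(-4/5)) = 11/(4 + 4) = 11/8)
(2*15)*d + W(-12) = (2*15)*(-6) + 11/8 = 30*(-6) + 11/8 = -180 + 11/8 = -1429/8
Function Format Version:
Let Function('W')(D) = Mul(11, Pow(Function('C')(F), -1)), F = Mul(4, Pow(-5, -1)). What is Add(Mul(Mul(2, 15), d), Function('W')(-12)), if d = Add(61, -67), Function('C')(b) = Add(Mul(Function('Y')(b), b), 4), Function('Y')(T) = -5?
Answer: Rational(-1429, 8) ≈ -178.63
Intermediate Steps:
F = Rational(-4, 5) (F = Mul(4, Rational(-1, 5)) = Rational(-4, 5) ≈ -0.80000)
Function('C')(b) = Add(4, Mul(-5, b)) (Function('C')(b) = Add(Mul(-5, b), 4) = Add(4, Mul(-5, b)))
d = -6
Function('W')(D) = Rational(11, 8) (Function('W')(D) = Mul(11, Pow(Add(4, Mul(-5, Rational(-4, 5))), -1)) = Mul(11, Pow(Add(4, 4), -1)) = Mul(11, Pow(8, -1)) = Mul(11, Rational(1, 8)) = Rational(11, 8))
Add(Mul(Mul(2, 15), d), Function('W')(-12)) = Add(Mul(Mul(2, 15), -6), Rational(11, 8)) = Add(Mul(30, -6), Rational(11, 8)) = Add(-180, Rational(11, 8)) = Rational(-1429, 8)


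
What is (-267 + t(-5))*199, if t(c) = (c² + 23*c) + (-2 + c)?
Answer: -72436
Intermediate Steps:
t(c) = -2 + c² + 24*c
(-267 + t(-5))*199 = (-267 + (-2 + (-5)² + 24*(-5)))*199 = (-267 + (-2 + 25 - 120))*199 = (-267 - 97)*199 = -364*199 = -72436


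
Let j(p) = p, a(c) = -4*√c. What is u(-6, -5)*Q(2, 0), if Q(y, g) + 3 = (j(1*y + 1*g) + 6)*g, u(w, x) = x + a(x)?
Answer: 15 + 12*I*√5 ≈ 15.0 + 26.833*I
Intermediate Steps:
u(w, x) = x - 4*√x
Q(y, g) = -3 + g*(6 + g + y) (Q(y, g) = -3 + ((1*y + 1*g) + 6)*g = -3 + ((y + g) + 6)*g = -3 + ((g + y) + 6)*g = -3 + (6 + g + y)*g = -3 + g*(6 + g + y))
u(-6, -5)*Q(2, 0) = (-5 - 4*I*√5)*(-3 + 6*0 + 0*(0 + 2)) = (-5 - 4*I*√5)*(-3 + 0 + 0*2) = (-5 - 4*I*√5)*(-3 + 0 + 0) = (-5 - 4*I*√5)*(-3) = 15 + 12*I*√5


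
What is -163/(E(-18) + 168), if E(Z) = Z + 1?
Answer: -163/151 ≈ -1.0795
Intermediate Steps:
E(Z) = 1 + Z
-163/(E(-18) + 168) = -163/((1 - 18) + 168) = -163/(-17 + 168) = -163/151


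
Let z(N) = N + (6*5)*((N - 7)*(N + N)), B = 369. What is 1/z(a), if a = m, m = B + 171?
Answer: 1/17269740 ≈ 5.7905e-8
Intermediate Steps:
m = 540 (m = 369 + 171 = 540)
a = 540
z(N) = N + 60*N*(-7 + N) (z(N) = N + 30*((-7 + N)*(2*N)) = N + 30*(2*N*(-7 + N)) = N + 60*N*(-7 + N))
1/z(a) = 1/(540*(-419 + 60*540)) = 1/(540*(-419 + 32400)) = 1/(540*31981) = 1/17269740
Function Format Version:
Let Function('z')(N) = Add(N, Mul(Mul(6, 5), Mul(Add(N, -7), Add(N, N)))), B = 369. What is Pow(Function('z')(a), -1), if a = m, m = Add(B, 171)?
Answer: Rational(1, 17269740) ≈ 5.7905e-8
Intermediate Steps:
m = 540 (m = Add(369, 171) = 540)
a = 540
Function('z')(N) = Add(N, Mul(60, N, Add(-7, N))) (Function('z')(N) = Add(N, Mul(30, Mul(Add(-7, N), Mul(2, N)))) = Add(N, Mul(30, Mul(2, N, Add(-7, N)))) = Add(N, Mul(60, N, Add(-7, N))))
Pow(Function('z')(a), -1) = Pow(Mul(540, Add(-419, Mul(60, 540))), -1) = Pow(Mul(540, Add(-419, 32400)), -1) = Pow(Mul(540, 31981), -1) = Pow(17269740, -1) = Rational(1, 17269740)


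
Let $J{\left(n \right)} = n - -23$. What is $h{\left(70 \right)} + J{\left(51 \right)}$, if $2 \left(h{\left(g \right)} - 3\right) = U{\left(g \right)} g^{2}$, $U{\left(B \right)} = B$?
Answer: $171577$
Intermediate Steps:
$J{\left(n \right)} = 23 + n$ ($J{\left(n \right)} = n + 23 = 23 + n$)
$h{\left(g \right)} = 3 + \frac{g^{3}}{2}$ ($h{\left(g \right)} = 3 + \frac{g g^{2}}{2} = 3 + \frac{g^{3}}{2}$)
$h{\left(70 \right)} + J{\left(51 \right)} = \left(3 + \frac{70^{3}}{2}\right) + \left(23 + 51\right) = \left(3 + \frac{1}{2} \cdot 343000\right) + 74 = \left(3 + 171500\right) + 74 = 171503 + 74 = 171577$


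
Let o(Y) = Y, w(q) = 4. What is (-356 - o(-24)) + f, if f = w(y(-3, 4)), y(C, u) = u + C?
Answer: -328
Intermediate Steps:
y(C, u) = C + u
f = 4
(-356 - o(-24)) + f = (-356 - 1*(-24)) + 4 = (-356 + 24) + 4 = -332 + 4 = -328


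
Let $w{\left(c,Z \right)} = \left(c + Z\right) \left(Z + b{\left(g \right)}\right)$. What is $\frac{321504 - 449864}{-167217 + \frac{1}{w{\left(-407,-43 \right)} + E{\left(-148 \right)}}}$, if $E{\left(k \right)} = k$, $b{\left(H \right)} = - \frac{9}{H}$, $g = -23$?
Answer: $\frac{56169822560}{73173490309} \approx 0.76762$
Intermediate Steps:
$w{\left(c,Z \right)} = \left(\frac{9}{23} + Z\right) \left(Z + c\right)$ ($w{\left(c,Z \right)} = \left(c + Z\right) \left(Z - \frac{9}{-23}\right) = \left(Z + c\right) \left(Z - - \frac{9}{23}\right) = \left(Z + c\right) \left(Z + \frac{9}{23}\right) = \left(Z + c\right) \left(\frac{9}{23} + Z\right) = \left(\frac{9}{23} + Z\right) \left(Z + c\right)$)
$\frac{321504 - 449864}{-167217 + \frac{1}{w{\left(-407,-43 \right)} + E{\left(-148 \right)}}} = \frac{321504 - 449864}{-167217 + \frac{1}{\left(\left(-43\right)^{2} + \frac{9}{23} \left(-43\right) + \frac{9}{23} \left(-407\right) - -17501\right) - 148}} = - \frac{128360}{-167217 + \frac{1}{\left(1849 - \frac{387}{23} - \frac{3663}{23} + 17501\right) - 148}} = - \frac{128360}{-167217 + \frac{1}{\frac{441000}{23} - 148}} = - \frac{128360}{-167217 + \frac{1}{\frac{437596}{23}}} = - \frac{128360}{-167217 + \frac{23}{437596}} = - \frac{128360}{- \frac{73173490309}{437596}} = \left(-128360\right) \left(- \frac{437596}{73173490309}\right) = \frac{56169822560}{73173490309}$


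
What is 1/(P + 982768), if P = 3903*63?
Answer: 1/1228657 ≈ 8.1390e-7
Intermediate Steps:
P = 245889
1/(P + 982768) = 1/(245889 + 982768) = 1/1228657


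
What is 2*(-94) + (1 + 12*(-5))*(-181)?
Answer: 10491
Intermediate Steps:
2*(-94) + (1 + 12*(-5))*(-181) = -188 + (1 - 60)*(-181) = -188 - 59*(-181) = -188 + 10679 = 10491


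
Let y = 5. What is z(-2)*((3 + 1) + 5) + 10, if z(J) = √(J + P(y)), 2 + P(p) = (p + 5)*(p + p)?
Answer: 10 + 36*√6 ≈ 98.182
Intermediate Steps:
P(p) = -2 + 2*p*(5 + p) (P(p) = -2 + (p + 5)*(p + p) = -2 + (5 + p)*(2*p) = -2 + 2*p*(5 + p))
z(J) = √(98 + J) (z(J) = √(J + (-2 + 2*5² + 10*5)) = √(J + (-2 + 2*25 + 50)) = √(J + (-2 + 50 + 50)) = √(J + 98) = √(98 + J))
z(-2)*((3 + 1) + 5) + 10 = √(98 - 2)*((3 + 1) + 5) + 10 = √96*(4 + 5) + 10 = (4*√6)*9 + 10 = 36*√6 + 10 = 10 + 36*√6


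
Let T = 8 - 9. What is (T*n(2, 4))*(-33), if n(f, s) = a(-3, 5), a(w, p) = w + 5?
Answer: 66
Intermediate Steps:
a(w, p) = 5 + w
n(f, s) = 2 (n(f, s) = 5 - 3 = 2)
T = -1
(T*n(2, 4))*(-33) = -1*2*(-33) = -2*(-33) = 66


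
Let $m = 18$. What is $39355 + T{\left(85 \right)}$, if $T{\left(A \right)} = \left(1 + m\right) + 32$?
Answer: $39406$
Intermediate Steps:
$T{\left(A \right)} = 51$ ($T{\left(A \right)} = \left(1 + 18\right) + 32 = 19 + 32 = 51$)
$39355 + T{\left(85 \right)} = 39355 + 51 = 39406$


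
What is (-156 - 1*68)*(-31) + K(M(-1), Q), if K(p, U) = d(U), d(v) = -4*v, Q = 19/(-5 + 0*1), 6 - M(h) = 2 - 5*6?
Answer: 34796/5 ≈ 6959.2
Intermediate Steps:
M(h) = 34 (M(h) = 6 - (2 - 5*6) = 6 - (2 - 30) = 6 - 1*(-28) = 6 + 28 = 34)
Q = -19/5 (Q = 19/(-5 + 0) = 19/(-5) = 19*(-1/5) = -19/5 ≈ -3.8000)
K(p, U) = -4*U
(-156 - 1*68)*(-31) + K(M(-1), Q) = (-156 - 1*68)*(-31) - 4*(-19/5) = (-156 - 68)*(-31) + 76/5 = -224*(-31) + 76/5 = 6944 + 76/5 = 34796/5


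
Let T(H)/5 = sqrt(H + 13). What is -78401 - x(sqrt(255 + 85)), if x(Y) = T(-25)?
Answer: -78401 - 10*I*sqrt(3) ≈ -78401.0 - 17.32*I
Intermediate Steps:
T(H) = 5*sqrt(13 + H) (T(H) = 5*sqrt(H + 13) = 5*sqrt(13 + H))
x(Y) = 10*I*sqrt(3) (x(Y) = 5*sqrt(13 - 25) = 5*sqrt(-12) = 5*(2*I*sqrt(3)) = 10*I*sqrt(3))
-78401 - x(sqrt(255 + 85)) = -78401 - 10*I*sqrt(3)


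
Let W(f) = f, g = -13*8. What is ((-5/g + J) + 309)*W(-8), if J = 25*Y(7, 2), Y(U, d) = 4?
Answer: -42541/13 ≈ -3272.4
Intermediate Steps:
g = -104
J = 100 (J = 25*4 = 100)
((-5/g + J) + 309)*W(-8) = ((-5/(-104) + 100) + 309)*(-8) = ((-5*(-1/104) + 100) + 309)*(-8) = ((5/104 + 100) + 309)*(-8) = (10405/104 + 309)*(-8) = (42541/104)*(-8) = -42541/13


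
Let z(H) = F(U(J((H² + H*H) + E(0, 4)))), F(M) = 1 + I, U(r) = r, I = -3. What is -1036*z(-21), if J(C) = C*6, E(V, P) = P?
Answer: 2072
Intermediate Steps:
J(C) = 6*C
F(M) = -2 (F(M) = 1 - 3 = -2)
z(H) = -2
-1036*z(-21) = -1036*(-2) = 2072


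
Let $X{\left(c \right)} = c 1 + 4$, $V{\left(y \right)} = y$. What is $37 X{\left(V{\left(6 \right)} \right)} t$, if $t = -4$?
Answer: $-1480$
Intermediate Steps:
$X{\left(c \right)} = 4 + c$ ($X{\left(c \right)} = c + 4 = 4 + c$)
$37 X{\left(V{\left(6 \right)} \right)} t = 37 \left(4 + 6\right) \left(-4\right) = 37 \cdot 10 \left(-4\right) = 370 \left(-4\right) = -1480$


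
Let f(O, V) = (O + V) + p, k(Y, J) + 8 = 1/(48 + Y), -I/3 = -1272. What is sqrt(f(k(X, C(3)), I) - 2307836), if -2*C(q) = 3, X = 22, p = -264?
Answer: 3*I*sqrt(1254558970)/70 ≈ 1518.0*I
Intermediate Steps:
I = 3816 (I = -3*(-1272) = 3816)
C(q) = -3/2 (C(q) = -1/2*3 = -3/2)
k(Y, J) = -8 + 1/(48 + Y)
f(O, V) = -264 + O + V (f(O, V) = (O + V) - 264 = -264 + O + V)
sqrt(f(k(X, C(3)), I) - 2307836) = sqrt((-264 + (-383 - 8*22)/(48 + 22) + 3816) - 2307836) = sqrt((-264 + (-383 - 176)/70 + 3816) - 2307836) = sqrt((-264 + (1/70)*(-559) + 3816) - 2307836) = sqrt((-264 - 559/70 + 3816) - 2307836) = sqrt(248081/70 - 2307836) = sqrt(-161300439/70) = 3*I*sqrt(1254558970)/70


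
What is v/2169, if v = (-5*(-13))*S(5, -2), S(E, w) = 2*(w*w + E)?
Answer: 130/241 ≈ 0.53942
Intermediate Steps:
S(E, w) = 2*E + 2*w² (S(E, w) = 2*(w² + E) = 2*(E + w²) = 2*E + 2*w²)
v = 1170 (v = (-5*(-13))*(2*5 + 2*(-2)²) = 65*(10 + 2*4) = 65*(10 + 8) = 65*18 = 1170)
v/2169 = 1170/2169 = 1170*(1/2169) = 130/241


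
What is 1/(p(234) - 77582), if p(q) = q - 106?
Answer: -1/77454 ≈ -1.2911e-5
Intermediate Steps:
p(q) = -106 + q
1/(p(234) - 77582) = 1/((-106 + 234) - 77582) = 1/(128 - 77582) = 1/(-77454) = -1/77454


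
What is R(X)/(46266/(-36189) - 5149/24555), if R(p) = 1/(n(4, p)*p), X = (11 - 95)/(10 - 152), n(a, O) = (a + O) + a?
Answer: -33181762457/250961903892 ≈ -0.13222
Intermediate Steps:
n(a, O) = O + 2*a (n(a, O) = (O + a) + a = O + 2*a)
X = 42/71 (X = -84/(-142) = -84*(-1/142) = 42/71 ≈ 0.59155)
R(p) = 1/(p*(8 + p)) (R(p) = 1/((p + 2*4)*p) = 1/((p + 8)*p) = 1/((8 + p)*p) = 1/(p*(8 + p)))
R(X)/(46266/(-36189) - 5149/24555) = (1/((42/71)*(8 + 42/71)))/(46266/(-36189) - 5149/24555) = (71/(42*(610/71)))/(46266*(-1/36189) - 5149*1/24555) = ((71/42)*(71/610))/(-15422/12063 - 5149/24555) = 5041/(25620*(-48977733/32911885)) = (5041/25620)*(-32911885/48977733) = -33181762457/250961903892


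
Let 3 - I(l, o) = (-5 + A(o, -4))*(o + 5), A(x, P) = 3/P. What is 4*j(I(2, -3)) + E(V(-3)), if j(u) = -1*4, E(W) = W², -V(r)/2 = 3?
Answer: 20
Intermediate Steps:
V(r) = -6 (V(r) = -2*3 = -6)
I(l, o) = 127/4 + 23*o/4 (I(l, o) = 3 - (-5 + 3/(-4))*(o + 5) = 3 - (-5 + 3*(-¼))*(5 + o) = 3 - (-5 - ¾)*(5 + o) = 3 - (-23)*(5 + o)/4 = 3 - (-115/4 - 23*o/4) = 3 + (115/4 + 23*o/4) = 127/4 + 23*o/4)
j(u) = -4
4*j(I(2, -3)) + E(V(-3)) = 4*(-4) + (-6)² = -16 + 36 = 20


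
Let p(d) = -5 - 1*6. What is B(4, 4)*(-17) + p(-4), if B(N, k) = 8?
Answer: -147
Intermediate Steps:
p(d) = -11 (p(d) = -5 - 6 = -11)
B(4, 4)*(-17) + p(-4) = 8*(-17) - 11 = -136 - 11 = -147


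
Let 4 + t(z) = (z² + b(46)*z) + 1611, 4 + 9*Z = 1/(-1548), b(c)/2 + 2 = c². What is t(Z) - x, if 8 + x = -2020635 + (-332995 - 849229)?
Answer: 621625645801297/194100624 ≈ 3.2026e+6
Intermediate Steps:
x = -3202867 (x = -8 + (-2020635 + (-332995 - 849229)) = -8 + (-2020635 - 1182224) = -8 - 3202859 = -3202867)
b(c) = -4 + 2*c²
Z = -6193/13932 (Z = -4/9 + (⅑)/(-1548) = -4/9 + (⅑)*(-1/1548) = -4/9 - 1/13932 = -6193/13932 ≈ -0.44452)
t(z) = 1607 + z² + 4228*z (t(z) = -4 + ((z² + (-4 + 2*46²)*z) + 1611) = -4 + ((z² + (-4 + 2*2116)*z) + 1611) = -4 + ((z² + (-4 + 4232)*z) + 1611) = -4 + ((z² + 4228*z) + 1611) = -4 + (1611 + z² + 4228*z) = 1607 + z² + 4228*z)
t(Z) - x = (1607 + (-6193/13932)² + 4228*(-6193/13932)) - 1*(-3202867) = (1607 + 38353249/194100624 - 6546001/3483) + 3202867 = -52837487711/194100624 + 3202867 = 621625645801297/194100624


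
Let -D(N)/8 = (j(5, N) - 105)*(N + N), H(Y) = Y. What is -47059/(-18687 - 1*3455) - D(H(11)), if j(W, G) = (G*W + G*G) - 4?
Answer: 261145523/22142 ≈ 11794.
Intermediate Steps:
j(W, G) = -4 + G² + G*W (j(W, G) = (G*W + G²) - 4 = (G² + G*W) - 4 = -4 + G² + G*W)
D(N) = -16*N*(-109 + N² + 5*N) (D(N) = -8*((-4 + N² + N*5) - 105)*(N + N) = -8*((-4 + N² + 5*N) - 105)*2*N = -8*(-109 + N² + 5*N)*2*N = -16*N*(-109 + N² + 5*N))
-47059/(-18687 - 1*3455) - D(H(11)) = -47059/(-18687 - 1*3455) - 16*11*(109 - 1*11² - 5*11) = -47059/(-18687 - 3455) - 16*11*(109 - 1*121 - 55) = -47059/(-22142) - 16*11*(109 - 121 - 55) = -47059*(-1/22142) - 16*11*(-67) = 47059/22142 - 1*(-11792) = 47059/22142 + 11792 = 261145523/22142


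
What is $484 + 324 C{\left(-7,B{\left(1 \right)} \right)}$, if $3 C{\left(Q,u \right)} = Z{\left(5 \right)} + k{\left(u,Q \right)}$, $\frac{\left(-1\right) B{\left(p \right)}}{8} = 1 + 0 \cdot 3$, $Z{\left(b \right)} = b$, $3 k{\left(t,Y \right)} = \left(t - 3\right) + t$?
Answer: $340$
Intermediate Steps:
$k{\left(t,Y \right)} = -1 + \frac{2 t}{3}$ ($k{\left(t,Y \right)} = \frac{\left(t - 3\right) + t}{3} = \frac{\left(-3 + t\right) + t}{3} = \frac{-3 + 2 t}{3} = -1 + \frac{2 t}{3}$)
$B{\left(p \right)} = -8$ ($B{\left(p \right)} = - 8 \left(1 + 0 \cdot 3\right) = - 8 \left(1 + 0\right) = \left(-8\right) 1 = -8$)
$C{\left(Q,u \right)} = \frac{4}{3} + \frac{2 u}{9}$ ($C{\left(Q,u \right)} = \frac{5 + \left(-1 + \frac{2 u}{3}\right)}{3} = \frac{4 + \frac{2 u}{3}}{3} = \frac{4}{3} + \frac{2 u}{9}$)
$484 + 324 C{\left(-7,B{\left(1 \right)} \right)} = 484 + 324 \left(\frac{4}{3} + \frac{2}{9} \left(-8\right)\right) = 484 + 324 \left(\frac{4}{3} - \frac{16}{9}\right) = 484 + 324 \left(- \frac{4}{9}\right) = 484 - 144 = 340$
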